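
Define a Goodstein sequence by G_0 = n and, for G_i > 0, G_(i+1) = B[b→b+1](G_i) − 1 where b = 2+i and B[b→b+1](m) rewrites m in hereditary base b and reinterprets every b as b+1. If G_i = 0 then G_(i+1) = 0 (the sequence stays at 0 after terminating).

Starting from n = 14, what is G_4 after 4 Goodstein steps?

326591

step 0: 14 = 2^(2 + 1) + 2^2 + 2; sub 3 for 2: 3^(3 + 1) + 3^3 + 3; = 111; G_1 = 111−1 = 110
step 1: 110 = 3^(3 + 1) + 3^3 + 2; sub 4 for 3: 4^(4 + 1) + 4^4 + 2; = 1282; G_2 = 1282−1 = 1281
step 2: 1281 = 4^(4 + 1) + 4^4 + 1; sub 5 for 4: 5^(5 + 1) + 5^5 + 1; = 18751; G_3 = 18751−1 = 18750
step 3: 18750 = 5^(5 + 1) + 5^5; sub 6 for 5: 6^(6 + 1) + 6^6; = 326592; G_4 = 326592−1 = 326591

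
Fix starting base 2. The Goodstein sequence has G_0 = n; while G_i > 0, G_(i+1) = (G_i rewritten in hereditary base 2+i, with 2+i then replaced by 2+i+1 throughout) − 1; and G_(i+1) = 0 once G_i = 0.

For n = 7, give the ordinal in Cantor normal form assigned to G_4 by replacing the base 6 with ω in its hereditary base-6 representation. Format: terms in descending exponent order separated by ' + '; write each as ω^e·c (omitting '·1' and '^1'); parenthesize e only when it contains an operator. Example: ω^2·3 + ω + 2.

ω^ω + 1

step 0: 7 = 2^2 + 2 + 1; sub 3 for 2: 3^3 + 3 + 1; = 31; G_1 = 31−1 = 30
step 1: 30 = 3^3 + 3; sub 4 for 3: 4^4 + 4; = 260; G_2 = 260−1 = 259
step 2: 259 = 4^4 + 3; sub 5 for 4: 5^5 + 3; = 3128; G_3 = 3128−1 = 3127
step 3: 3127 = 5^5 + 2; sub 6 for 5: 6^6 + 2; = 46658; G_4 = 46658−1 = 46657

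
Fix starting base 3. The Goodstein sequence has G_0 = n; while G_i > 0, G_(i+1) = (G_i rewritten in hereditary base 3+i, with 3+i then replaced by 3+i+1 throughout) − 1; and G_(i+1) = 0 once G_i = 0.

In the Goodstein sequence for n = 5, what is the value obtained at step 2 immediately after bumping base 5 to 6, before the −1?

5 —HB3→ 3 + 2 —bump→ 4 + 2 = 6 —(−1)→ 5
5 —HB4→ 4 + 1 —bump→ 5 + 1 = 6 —(−1)→ 5
5 —HB5→ 5 —bump→ 6 = 6 —(−1)→ 5

6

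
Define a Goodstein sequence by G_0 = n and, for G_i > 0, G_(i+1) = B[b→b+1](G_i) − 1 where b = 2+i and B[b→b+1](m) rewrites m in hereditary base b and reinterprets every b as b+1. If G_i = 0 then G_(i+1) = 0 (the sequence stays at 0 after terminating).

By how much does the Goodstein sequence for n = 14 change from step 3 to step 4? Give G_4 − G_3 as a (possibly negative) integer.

307841

step 0: 14 = 2^(2 + 1) + 2^2 + 2; sub 3 for 2: 3^(3 + 1) + 3^3 + 3; = 111; G_1 = 111−1 = 110
step 1: 110 = 3^(3 + 1) + 3^3 + 2; sub 4 for 3: 4^(4 + 1) + 4^4 + 2; = 1282; G_2 = 1282−1 = 1281
step 2: 1281 = 4^(4 + 1) + 4^4 + 1; sub 5 for 4: 5^(5 + 1) + 5^5 + 1; = 18751; G_3 = 18751−1 = 18750
step 3: 18750 = 5^(5 + 1) + 5^5; sub 6 for 5: 6^(6 + 1) + 6^6; = 326592; G_4 = 326592−1 = 326591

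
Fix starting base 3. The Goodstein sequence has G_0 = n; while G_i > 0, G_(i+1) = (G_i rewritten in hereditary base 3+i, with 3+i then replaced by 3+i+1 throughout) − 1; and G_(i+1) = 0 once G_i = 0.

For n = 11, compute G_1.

17

[0] 11 ≡ 3^2 + 2 (base 3). Lift 4: 18. −1: 17.
[1] 17 ≡ 4^2 + 1 (base 4). Lift 5: 26. −1: 25.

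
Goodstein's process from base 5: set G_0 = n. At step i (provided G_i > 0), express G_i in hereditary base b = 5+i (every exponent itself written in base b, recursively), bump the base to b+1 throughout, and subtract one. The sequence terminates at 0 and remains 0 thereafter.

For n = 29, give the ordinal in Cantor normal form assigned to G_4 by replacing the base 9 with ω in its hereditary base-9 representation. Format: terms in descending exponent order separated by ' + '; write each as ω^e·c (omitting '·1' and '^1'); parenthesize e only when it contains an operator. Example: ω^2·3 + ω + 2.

base 5: 29 = 5^2 + 4; at 6: 6^2 + 4 = 40; next = 39
base 6: 39 = 6^2 + 3; at 7: 7^2 + 3 = 52; next = 51
base 7: 51 = 7^2 + 2; at 8: 8^2 + 2 = 66; next = 65
base 8: 65 = 8^2 + 1; at 9: 9^2 + 1 = 82; next = 81
base 9: 81 = 9^2; at 10: 10^2 = 100; next = 99

ω^2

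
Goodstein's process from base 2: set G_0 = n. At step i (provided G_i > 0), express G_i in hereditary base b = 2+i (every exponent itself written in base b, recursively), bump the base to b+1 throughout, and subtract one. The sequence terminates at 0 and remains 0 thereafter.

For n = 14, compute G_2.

1281

G_0=14  [base 2] 2^(2 + 1) + 2^2 + 2  →[2↦3]→  3^(3 + 1) + 3^3 + 3 = 111  −1 ⇒ G_1=110
G_1=110  [base 3] 3^(3 + 1) + 3^3 + 2  →[3↦4]→  4^(4 + 1) + 4^4 + 2 = 1282  −1 ⇒ G_2=1281
G_2=1281  [base 4] 4^(4 + 1) + 4^4 + 1  →[4↦5]→  5^(5 + 1) + 5^5 + 1 = 18751  −1 ⇒ G_3=18750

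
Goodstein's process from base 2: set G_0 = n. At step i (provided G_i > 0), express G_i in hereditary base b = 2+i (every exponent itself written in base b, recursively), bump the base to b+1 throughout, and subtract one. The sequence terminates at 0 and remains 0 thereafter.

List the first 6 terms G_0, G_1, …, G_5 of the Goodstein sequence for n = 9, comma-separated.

(0) 9|_2 = 2^(2 + 1) + 1 ↦ 3^(3 + 1) + 1|_3 = 82 ⇒ 81
(1) 81|_3 = 3^(3 + 1) ↦ 4^(4 + 1)|_4 = 1024 ⇒ 1023
(2) 1023|_4 = 3·4^4 + 3·4^3 + 3·4^2 + 3·4 + 3 ↦ 3·5^5 + 3·5^3 + 3·5^2 + 3·5 + 3|_5 = 9843 ⇒ 9842
(3) 9842|_5 = 3·5^5 + 3·5^3 + 3·5^2 + 3·5 + 2 ↦ 3·6^6 + 3·6^3 + 3·6^2 + 3·6 + 2|_6 = 140744 ⇒ 140743
(4) 140743|_6 = 3·6^6 + 3·6^3 + 3·6^2 + 3·6 + 1 ↦ 3·7^7 + 3·7^3 + 3·7^2 + 3·7 + 1|_7 = 2471827 ⇒ 2471826

9, 81, 1023, 9842, 140743, 2471826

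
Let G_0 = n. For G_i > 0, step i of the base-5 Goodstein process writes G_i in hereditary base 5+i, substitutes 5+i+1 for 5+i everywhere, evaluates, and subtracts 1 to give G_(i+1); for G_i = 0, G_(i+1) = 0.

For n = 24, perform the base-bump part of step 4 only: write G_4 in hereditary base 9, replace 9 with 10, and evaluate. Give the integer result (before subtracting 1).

i=0: 24 = 4·5 + 4 (b=5); 5→6: 4·6 + 4 = 28; 28−1 = 27
i=1: 27 = 4·6 + 3 (b=6); 6→7: 4·7 + 3 = 31; 31−1 = 30
i=2: 30 = 4·7 + 2 (b=7); 7→8: 4·8 + 2 = 34; 34−1 = 33
i=3: 33 = 4·8 + 1 (b=8); 8→9: 4·9 + 1 = 37; 37−1 = 36
i=4: 36 = 4·9 (b=9); 9→10: 4·10 = 40; 40−1 = 39

40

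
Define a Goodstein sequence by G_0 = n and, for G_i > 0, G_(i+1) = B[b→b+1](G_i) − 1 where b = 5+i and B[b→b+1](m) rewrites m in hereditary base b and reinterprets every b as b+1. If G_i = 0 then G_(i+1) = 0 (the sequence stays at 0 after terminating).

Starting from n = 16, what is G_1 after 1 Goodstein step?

base 5: 16 = 3·5 + 1; at 6: 3·6 + 1 = 19; next = 18
base 6: 18 = 3·6; at 7: 3·7 = 21; next = 20

18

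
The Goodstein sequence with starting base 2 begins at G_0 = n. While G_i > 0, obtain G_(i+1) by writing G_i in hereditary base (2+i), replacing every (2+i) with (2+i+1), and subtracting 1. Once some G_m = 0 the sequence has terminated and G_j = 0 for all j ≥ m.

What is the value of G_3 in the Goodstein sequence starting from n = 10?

step 0: 10 = 2^(2 + 1) + 2; sub 3 for 2: 3^(3 + 1) + 3; = 84; G_1 = 84−1 = 83
step 1: 83 = 3^(3 + 1) + 2; sub 4 for 3: 4^(4 + 1) + 2; = 1026; G_2 = 1026−1 = 1025
step 2: 1025 = 4^(4 + 1) + 1; sub 5 for 4: 5^(5 + 1) + 1; = 15626; G_3 = 15626−1 = 15625
step 3: 15625 = 5^(5 + 1); sub 6 for 5: 6^(6 + 1); = 279936; G_4 = 279936−1 = 279935

15625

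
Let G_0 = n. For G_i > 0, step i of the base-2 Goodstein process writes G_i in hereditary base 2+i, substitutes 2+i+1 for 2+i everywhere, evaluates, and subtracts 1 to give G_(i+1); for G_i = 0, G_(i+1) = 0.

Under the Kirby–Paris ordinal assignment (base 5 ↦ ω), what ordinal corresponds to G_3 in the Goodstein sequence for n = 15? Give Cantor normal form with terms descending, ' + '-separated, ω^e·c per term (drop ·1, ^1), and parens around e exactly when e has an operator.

ω^(ω + 1) + ω^ω + 2

15 —HB2→ 2^(2 + 1) + 2^2 + 2 + 1 —bump→ 3^(3 + 1) + 3^3 + 3 + 1 = 112 —(−1)→ 111
111 —HB3→ 3^(3 + 1) + 3^3 + 3 —bump→ 4^(4 + 1) + 4^4 + 4 = 1284 —(−1)→ 1283
1283 —HB4→ 4^(4 + 1) + 4^4 + 3 —bump→ 5^(5 + 1) + 5^5 + 3 = 18753 —(−1)→ 18752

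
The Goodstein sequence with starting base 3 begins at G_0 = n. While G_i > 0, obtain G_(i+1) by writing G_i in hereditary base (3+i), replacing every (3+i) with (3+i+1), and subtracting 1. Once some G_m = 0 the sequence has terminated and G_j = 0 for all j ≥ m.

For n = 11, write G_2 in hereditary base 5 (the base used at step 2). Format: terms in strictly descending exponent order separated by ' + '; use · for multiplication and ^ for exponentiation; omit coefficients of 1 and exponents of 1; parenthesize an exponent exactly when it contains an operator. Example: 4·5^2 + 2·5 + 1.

5^2

i=0: 11 = 3^2 + 2 (b=3); 3→4: 4^2 + 2 = 18; 18−1 = 17
i=1: 17 = 4^2 + 1 (b=4); 4→5: 5^2 + 1 = 26; 26−1 = 25
i=2: 25 = 5^2 (b=5); 5→6: 6^2 = 36; 36−1 = 35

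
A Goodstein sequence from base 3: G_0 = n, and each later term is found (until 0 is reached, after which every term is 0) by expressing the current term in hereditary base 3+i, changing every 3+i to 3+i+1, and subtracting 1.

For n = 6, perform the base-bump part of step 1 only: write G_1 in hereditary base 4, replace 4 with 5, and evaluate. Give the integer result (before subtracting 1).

base 3: 6 = 2·3; at 4: 2·4 = 8; next = 7
base 4: 7 = 4 + 3; at 5: 5 + 3 = 8; next = 7

8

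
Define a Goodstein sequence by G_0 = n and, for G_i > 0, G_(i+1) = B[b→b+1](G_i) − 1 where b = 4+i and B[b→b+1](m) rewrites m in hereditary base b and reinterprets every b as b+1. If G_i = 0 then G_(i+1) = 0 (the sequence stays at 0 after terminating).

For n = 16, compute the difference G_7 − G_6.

[0] 16 ≡ 4^2 (base 4). Lift 5: 25. −1: 24.
[1] 24 ≡ 4·5 + 4 (base 5). Lift 6: 28. −1: 27.
[2] 27 ≡ 4·6 + 3 (base 6). Lift 7: 31. −1: 30.
[3] 30 ≡ 4·7 + 2 (base 7). Lift 8: 34. −1: 33.
[4] 33 ≡ 4·8 + 1 (base 8). Lift 9: 37. −1: 36.
[5] 36 ≡ 4·9 (base 9). Lift 10: 40. −1: 39.
[6] 39 ≡ 3·10 + 9 (base 10). Lift 11: 42. −1: 41.

2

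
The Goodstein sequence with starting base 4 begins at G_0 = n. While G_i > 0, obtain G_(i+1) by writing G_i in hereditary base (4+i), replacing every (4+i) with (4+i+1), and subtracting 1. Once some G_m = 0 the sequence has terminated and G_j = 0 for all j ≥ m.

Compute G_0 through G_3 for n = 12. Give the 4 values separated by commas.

12, 14, 15, 16

[0] 12 ≡ 3·4 (base 4). Lift 5: 15. −1: 14.
[1] 14 ≡ 2·5 + 4 (base 5). Lift 6: 16. −1: 15.
[2] 15 ≡ 2·6 + 3 (base 6). Lift 7: 17. −1: 16.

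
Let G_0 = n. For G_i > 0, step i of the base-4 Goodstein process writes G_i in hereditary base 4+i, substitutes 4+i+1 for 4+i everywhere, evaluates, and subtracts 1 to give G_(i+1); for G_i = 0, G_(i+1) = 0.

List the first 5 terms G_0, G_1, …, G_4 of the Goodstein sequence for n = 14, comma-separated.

14, 16, 18, 20, 21

14 —HB4→ 3·4 + 2 —bump→ 3·5 + 2 = 17 —(−1)→ 16
16 —HB5→ 3·5 + 1 —bump→ 3·6 + 1 = 19 —(−1)→ 18
18 —HB6→ 3·6 —bump→ 3·7 = 21 —(−1)→ 20
20 —HB7→ 2·7 + 6 —bump→ 2·8 + 6 = 22 —(−1)→ 21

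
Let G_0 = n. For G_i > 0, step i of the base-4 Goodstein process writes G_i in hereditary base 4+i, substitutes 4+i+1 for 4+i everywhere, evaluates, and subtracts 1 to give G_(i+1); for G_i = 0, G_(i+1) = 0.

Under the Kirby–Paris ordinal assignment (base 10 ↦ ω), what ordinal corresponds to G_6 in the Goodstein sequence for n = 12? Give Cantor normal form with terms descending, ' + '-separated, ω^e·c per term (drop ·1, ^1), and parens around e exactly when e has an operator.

ω + 9

G_0=12  [base 4] 3·4  →[4↦5]→  3·5 = 15  −1 ⇒ G_1=14
G_1=14  [base 5] 2·5 + 4  →[5↦6]→  2·6 + 4 = 16  −1 ⇒ G_2=15
G_2=15  [base 6] 2·6 + 3  →[6↦7]→  2·7 + 3 = 17  −1 ⇒ G_3=16
G_3=16  [base 7] 2·7 + 2  →[7↦8]→  2·8 + 2 = 18  −1 ⇒ G_4=17
G_4=17  [base 8] 2·8 + 1  →[8↦9]→  2·9 + 1 = 19  −1 ⇒ G_5=18
G_5=18  [base 9] 2·9  →[9↦10]→  2·10 = 20  −1 ⇒ G_6=19
G_6=19  [base 10] 10 + 9  →[10↦11]→  11 + 9 = 20  −1 ⇒ G_7=19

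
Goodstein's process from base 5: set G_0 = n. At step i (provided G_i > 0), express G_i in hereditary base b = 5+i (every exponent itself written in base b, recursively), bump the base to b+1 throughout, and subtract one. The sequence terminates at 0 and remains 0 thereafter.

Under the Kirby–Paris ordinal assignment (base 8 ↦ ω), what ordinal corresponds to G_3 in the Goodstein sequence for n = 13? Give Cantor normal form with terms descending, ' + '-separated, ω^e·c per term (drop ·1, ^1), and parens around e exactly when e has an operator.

ω·2

G_0=13  [base 5] 2·5 + 3  →[5↦6]→  2·6 + 3 = 15  −1 ⇒ G_1=14
G_1=14  [base 6] 2·6 + 2  →[6↦7]→  2·7 + 2 = 16  −1 ⇒ G_2=15
G_2=15  [base 7] 2·7 + 1  →[7↦8]→  2·8 + 1 = 17  −1 ⇒ G_3=16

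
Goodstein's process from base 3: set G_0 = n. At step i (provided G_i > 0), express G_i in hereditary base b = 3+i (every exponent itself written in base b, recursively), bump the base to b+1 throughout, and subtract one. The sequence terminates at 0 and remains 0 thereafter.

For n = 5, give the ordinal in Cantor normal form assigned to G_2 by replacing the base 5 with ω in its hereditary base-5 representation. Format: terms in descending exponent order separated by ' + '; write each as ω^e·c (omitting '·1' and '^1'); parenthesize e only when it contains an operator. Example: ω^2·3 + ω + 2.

ω

(0) 5|_3 = 3 + 2 ↦ 4 + 2|_4 = 6 ⇒ 5
(1) 5|_4 = 4 + 1 ↦ 5 + 1|_5 = 6 ⇒ 5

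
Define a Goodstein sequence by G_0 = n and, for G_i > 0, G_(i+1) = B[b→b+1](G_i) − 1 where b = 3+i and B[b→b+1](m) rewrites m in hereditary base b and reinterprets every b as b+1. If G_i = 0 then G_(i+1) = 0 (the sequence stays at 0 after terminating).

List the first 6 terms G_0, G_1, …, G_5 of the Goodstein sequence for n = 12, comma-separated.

12, 19, 27, 37, 49, 63

12 —HB3→ 3^2 + 3 —bump→ 4^2 + 4 = 20 —(−1)→ 19
19 —HB4→ 4^2 + 3 —bump→ 5^2 + 3 = 28 —(−1)→ 27
27 —HB5→ 5^2 + 2 —bump→ 6^2 + 2 = 38 —(−1)→ 37
37 —HB6→ 6^2 + 1 —bump→ 7^2 + 1 = 50 —(−1)→ 49
49 —HB7→ 7^2 —bump→ 8^2 = 64 —(−1)→ 63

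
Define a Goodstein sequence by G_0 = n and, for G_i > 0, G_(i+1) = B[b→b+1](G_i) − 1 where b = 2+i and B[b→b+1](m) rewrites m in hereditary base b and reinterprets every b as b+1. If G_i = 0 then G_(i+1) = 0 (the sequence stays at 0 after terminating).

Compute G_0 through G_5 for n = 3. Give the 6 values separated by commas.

3, 3, 3, 2, 1, 0

i=0: 3 = 2 + 1 (b=2); 2→3: 3 + 1 = 4; 4−1 = 3
i=1: 3 = 3 (b=3); 3→4: 4 = 4; 4−1 = 3
i=2: 3 = 3 (b=4); 4→5: 3 = 3; 3−1 = 2
i=3: 2 = 2 (b=5); 5→6: 2 = 2; 2−1 = 1
i=4: 1 = 1 (b=6); 6→7: 1 = 1; 1−1 = 0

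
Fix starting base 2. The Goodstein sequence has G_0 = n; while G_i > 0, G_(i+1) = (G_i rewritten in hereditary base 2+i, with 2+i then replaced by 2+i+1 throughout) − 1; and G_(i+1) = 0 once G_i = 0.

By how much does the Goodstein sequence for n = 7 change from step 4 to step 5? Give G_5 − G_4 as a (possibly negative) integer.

776886

[0] 7 ≡ 2^2 + 2 + 1 (base 2). Lift 3: 31. −1: 30.
[1] 30 ≡ 3^3 + 3 (base 3). Lift 4: 260. −1: 259.
[2] 259 ≡ 4^4 + 3 (base 4). Lift 5: 3128. −1: 3127.
[3] 3127 ≡ 5^5 + 2 (base 5). Lift 6: 46658. −1: 46657.
[4] 46657 ≡ 6^6 + 1 (base 6). Lift 7: 823544. −1: 823543.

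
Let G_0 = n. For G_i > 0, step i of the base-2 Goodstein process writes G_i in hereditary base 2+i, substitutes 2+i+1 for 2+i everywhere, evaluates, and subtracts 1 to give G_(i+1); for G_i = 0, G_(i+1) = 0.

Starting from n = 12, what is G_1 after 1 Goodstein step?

107

G_0 = 12. HB_2(12) = 2^(2 + 1) + 2^2. Bump = 108. G_1 = 107.
G_1 = 107. HB_3(107) = 3^(3 + 1) + 2·3^2 + 2·3 + 2. Bump = 1066. G_2 = 1065.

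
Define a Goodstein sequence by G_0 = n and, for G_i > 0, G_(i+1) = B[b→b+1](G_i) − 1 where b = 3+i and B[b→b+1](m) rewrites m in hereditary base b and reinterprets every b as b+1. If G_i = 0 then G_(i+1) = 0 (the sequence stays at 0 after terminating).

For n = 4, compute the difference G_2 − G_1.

step 0: 4 = 3 + 1; sub 4 for 3: 4 + 1; = 5; G_1 = 5−1 = 4
step 1: 4 = 4; sub 5 for 4: 5; = 5; G_2 = 5−1 = 4

0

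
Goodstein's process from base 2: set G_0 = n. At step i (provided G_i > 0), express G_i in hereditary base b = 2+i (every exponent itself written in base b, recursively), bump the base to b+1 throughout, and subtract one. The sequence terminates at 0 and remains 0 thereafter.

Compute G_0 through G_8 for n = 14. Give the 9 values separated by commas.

base 2: 14 = 2^(2 + 1) + 2^2 + 2; at 3: 3^(3 + 1) + 3^3 + 3 = 111; next = 110
base 3: 110 = 3^(3 + 1) + 3^3 + 2; at 4: 4^(4 + 1) + 4^4 + 2 = 1282; next = 1281
base 4: 1281 = 4^(4 + 1) + 4^4 + 1; at 5: 5^(5 + 1) + 5^5 + 1 = 18751; next = 18750
base 5: 18750 = 5^(5 + 1) + 5^5; at 6: 6^(6 + 1) + 6^6 = 326592; next = 326591
base 6: 326591 = 6^(6 + 1) + 5·6^5 + 5·6^4 + 5·6^3 + 5·6^2 + 5·6 + 5; at 7: 7^(7 + 1) + 5·7^5 + 5·7^4 + 5·7^3 + 5·7^2 + 5·7 + 5 = 5862841; next = 5862840
base 7: 5862840 = 7^(7 + 1) + 5·7^5 + 5·7^4 + 5·7^3 + 5·7^2 + 5·7 + 4; at 8: 8^(8 + 1) + 5·8^5 + 5·8^4 + 5·8^3 + 5·8^2 + 5·8 + 4 = 134404972; next = 134404971
base 8: 134404971 = 8^(8 + 1) + 5·8^5 + 5·8^4 + 5·8^3 + 5·8^2 + 5·8 + 3; at 9: 9^(9 + 1) + 5·9^5 + 5·9^4 + 5·9^3 + 5·9^2 + 5·9 + 3 = 3487116549; next = 3487116548
base 9: 3487116548 = 9^(9 + 1) + 5·9^5 + 5·9^4 + 5·9^3 + 5·9^2 + 5·9 + 2; at 10: 10^(10 + 1) + 5·10^5 + 5·10^4 + 5·10^3 + 5·10^2 + 5·10 + 2 = 100000555552; next = 100000555551

14, 110, 1281, 18750, 326591, 5862840, 134404971, 3487116548, 100000555551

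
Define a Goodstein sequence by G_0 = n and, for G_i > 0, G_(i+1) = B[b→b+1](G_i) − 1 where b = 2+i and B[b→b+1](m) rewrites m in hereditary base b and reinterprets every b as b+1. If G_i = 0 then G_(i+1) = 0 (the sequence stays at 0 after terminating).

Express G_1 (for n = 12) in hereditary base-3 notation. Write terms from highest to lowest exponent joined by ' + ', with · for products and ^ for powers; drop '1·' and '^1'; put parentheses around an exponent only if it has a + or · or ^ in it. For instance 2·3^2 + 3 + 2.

3^(3 + 1) + 2·3^2 + 2·3 + 2

step 0: 12 = 2^(2 + 1) + 2^2; sub 3 for 2: 3^(3 + 1) + 3^3; = 108; G_1 = 108−1 = 107
step 1: 107 = 3^(3 + 1) + 2·3^2 + 2·3 + 2; sub 4 for 3: 4^(4 + 1) + 2·4^2 + 2·4 + 2; = 1066; G_2 = 1066−1 = 1065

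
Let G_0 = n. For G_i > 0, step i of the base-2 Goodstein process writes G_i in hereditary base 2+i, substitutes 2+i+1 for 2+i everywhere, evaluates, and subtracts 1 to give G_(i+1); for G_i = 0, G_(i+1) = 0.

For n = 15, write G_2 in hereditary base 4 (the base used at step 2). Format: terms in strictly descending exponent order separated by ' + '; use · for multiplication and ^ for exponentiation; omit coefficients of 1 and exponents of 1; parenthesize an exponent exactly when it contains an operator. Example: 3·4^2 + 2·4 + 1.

15 —HB2→ 2^(2 + 1) + 2^2 + 2 + 1 —bump→ 3^(3 + 1) + 3^3 + 3 + 1 = 112 —(−1)→ 111
111 —HB3→ 3^(3 + 1) + 3^3 + 3 —bump→ 4^(4 + 1) + 4^4 + 4 = 1284 —(−1)→ 1283
1283 —HB4→ 4^(4 + 1) + 4^4 + 3 —bump→ 5^(5 + 1) + 5^5 + 3 = 18753 —(−1)→ 18752

4^(4 + 1) + 4^4 + 3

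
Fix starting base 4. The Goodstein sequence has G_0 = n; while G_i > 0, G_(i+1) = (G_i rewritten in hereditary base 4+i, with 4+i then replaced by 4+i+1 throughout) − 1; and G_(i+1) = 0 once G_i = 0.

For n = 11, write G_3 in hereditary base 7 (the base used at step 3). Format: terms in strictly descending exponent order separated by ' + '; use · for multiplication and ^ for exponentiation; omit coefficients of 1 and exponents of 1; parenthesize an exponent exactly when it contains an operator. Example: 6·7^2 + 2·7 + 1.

step 0: 11 = 2·4 + 3; sub 5 for 4: 2·5 + 3; = 13; G_1 = 13−1 = 12
step 1: 12 = 2·5 + 2; sub 6 for 5: 2·6 + 2; = 14; G_2 = 14−1 = 13
step 2: 13 = 2·6 + 1; sub 7 for 6: 2·7 + 1; = 15; G_3 = 15−1 = 14
step 3: 14 = 2·7; sub 8 for 7: 2·8; = 16; G_4 = 16−1 = 15

2·7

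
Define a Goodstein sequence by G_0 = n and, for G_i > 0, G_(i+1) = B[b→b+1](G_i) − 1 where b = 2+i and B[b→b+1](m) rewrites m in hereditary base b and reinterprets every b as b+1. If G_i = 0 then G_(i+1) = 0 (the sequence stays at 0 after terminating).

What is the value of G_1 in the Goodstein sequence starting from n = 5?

i=0: 5 = 2^2 + 1 (b=2); 2→3: 3^3 + 1 = 28; 28−1 = 27
i=1: 27 = 3^3 (b=3); 3→4: 4^4 = 256; 256−1 = 255

27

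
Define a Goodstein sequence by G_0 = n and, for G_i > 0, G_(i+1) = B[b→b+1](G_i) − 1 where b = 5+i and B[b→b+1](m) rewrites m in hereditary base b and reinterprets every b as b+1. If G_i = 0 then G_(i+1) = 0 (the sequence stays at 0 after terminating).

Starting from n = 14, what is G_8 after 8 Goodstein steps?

14 —HB5→ 2·5 + 4 —bump→ 2·6 + 4 = 16 —(−1)→ 15
15 —HB6→ 2·6 + 3 —bump→ 2·7 + 3 = 17 —(−1)→ 16
16 —HB7→ 2·7 + 2 —bump→ 2·8 + 2 = 18 —(−1)→ 17
17 —HB8→ 2·8 + 1 —bump→ 2·9 + 1 = 19 —(−1)→ 18
18 —HB9→ 2·9 —bump→ 2·10 = 20 —(−1)→ 19
19 —HB10→ 10 + 9 —bump→ 11 + 9 = 20 —(−1)→ 19
19 —HB11→ 11 + 8 —bump→ 12 + 8 = 20 —(−1)→ 19
19 —HB12→ 12 + 7 —bump→ 13 + 7 = 20 —(−1)→ 19

19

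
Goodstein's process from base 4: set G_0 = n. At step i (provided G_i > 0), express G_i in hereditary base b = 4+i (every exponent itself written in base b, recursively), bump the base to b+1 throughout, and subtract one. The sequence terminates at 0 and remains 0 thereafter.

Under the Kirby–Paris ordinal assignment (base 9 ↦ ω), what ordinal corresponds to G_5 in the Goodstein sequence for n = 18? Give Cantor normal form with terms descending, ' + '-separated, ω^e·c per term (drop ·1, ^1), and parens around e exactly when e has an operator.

ω·6 + 4

G_0=18  [base 4] 4^2 + 2  →[4↦5]→  5^2 + 2 = 27  −1 ⇒ G_1=26
G_1=26  [base 5] 5^2 + 1  →[5↦6]→  6^2 + 1 = 37  −1 ⇒ G_2=36
G_2=36  [base 6] 6^2  →[6↦7]→  7^2 = 49  −1 ⇒ G_3=48
G_3=48  [base 7] 6·7 + 6  →[7↦8]→  6·8 + 6 = 54  −1 ⇒ G_4=53
G_4=53  [base 8] 6·8 + 5  →[8↦9]→  6·9 + 5 = 59  −1 ⇒ G_5=58
G_5=58  [base 9] 6·9 + 4  →[9↦10]→  6·10 + 4 = 64  −1 ⇒ G_6=63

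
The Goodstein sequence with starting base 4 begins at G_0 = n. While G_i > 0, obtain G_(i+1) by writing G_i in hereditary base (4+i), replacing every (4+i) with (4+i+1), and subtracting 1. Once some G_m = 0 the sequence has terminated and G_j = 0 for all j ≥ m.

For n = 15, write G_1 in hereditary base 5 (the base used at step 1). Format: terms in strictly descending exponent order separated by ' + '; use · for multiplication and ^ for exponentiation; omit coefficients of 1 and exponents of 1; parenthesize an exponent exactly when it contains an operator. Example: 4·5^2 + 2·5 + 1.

3·5 + 2

G_0=15  [base 4] 3·4 + 3  →[4↦5]→  3·5 + 3 = 18  −1 ⇒ G_1=17
G_1=17  [base 5] 3·5 + 2  →[5↦6]→  3·6 + 2 = 20  −1 ⇒ G_2=19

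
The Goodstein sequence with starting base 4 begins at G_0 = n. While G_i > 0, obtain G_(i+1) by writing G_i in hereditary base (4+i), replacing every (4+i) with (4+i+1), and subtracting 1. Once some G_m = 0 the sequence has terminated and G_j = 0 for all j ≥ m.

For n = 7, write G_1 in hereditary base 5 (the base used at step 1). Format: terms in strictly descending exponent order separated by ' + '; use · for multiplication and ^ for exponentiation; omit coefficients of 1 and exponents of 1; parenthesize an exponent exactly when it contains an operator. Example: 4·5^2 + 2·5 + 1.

5 + 2

7 —HB4→ 4 + 3 —bump→ 5 + 3 = 8 —(−1)→ 7
7 —HB5→ 5 + 2 —bump→ 6 + 2 = 8 —(−1)→ 7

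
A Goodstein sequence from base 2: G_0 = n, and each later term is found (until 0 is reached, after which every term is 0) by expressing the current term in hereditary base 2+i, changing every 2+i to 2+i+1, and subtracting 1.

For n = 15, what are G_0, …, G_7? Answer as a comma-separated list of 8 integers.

(0) 15|_2 = 2^(2 + 1) + 2^2 + 2 + 1 ↦ 3^(3 + 1) + 3^3 + 3 + 1|_3 = 112 ⇒ 111
(1) 111|_3 = 3^(3 + 1) + 3^3 + 3 ↦ 4^(4 + 1) + 4^4 + 4|_4 = 1284 ⇒ 1283
(2) 1283|_4 = 4^(4 + 1) + 4^4 + 3 ↦ 5^(5 + 1) + 5^5 + 3|_5 = 18753 ⇒ 18752
(3) 18752|_5 = 5^(5 + 1) + 5^5 + 2 ↦ 6^(6 + 1) + 6^6 + 2|_6 = 326594 ⇒ 326593
(4) 326593|_6 = 6^(6 + 1) + 6^6 + 1 ↦ 7^(7 + 1) + 7^7 + 1|_7 = 6588345 ⇒ 6588344
(5) 6588344|_7 = 7^(7 + 1) + 7^7 ↦ 8^(8 + 1) + 8^8|_8 = 150994944 ⇒ 150994943
(6) 150994943|_8 = 8^(8 + 1) + 7·8^7 + 7·8^6 + 7·8^5 + 7·8^4 + 7·8^3 + 7·8^2 + 7·8 + 7 ↦ 9^(9 + 1) + 7·9^7 + 7·9^6 + 7·9^5 + 7·9^4 + 7·9^3 + 7·9^2 + 7·9 + 7|_9 = 3524450281 ⇒ 3524450280

15, 111, 1283, 18752, 326593, 6588344, 150994943, 3524450280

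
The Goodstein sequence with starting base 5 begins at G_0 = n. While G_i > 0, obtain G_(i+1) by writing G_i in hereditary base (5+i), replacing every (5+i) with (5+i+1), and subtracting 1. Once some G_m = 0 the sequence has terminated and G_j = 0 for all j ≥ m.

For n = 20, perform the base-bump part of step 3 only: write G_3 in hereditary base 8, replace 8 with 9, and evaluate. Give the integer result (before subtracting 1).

base 5: 20 = 4·5; at 6: 4·6 = 24; next = 23
base 6: 23 = 3·6 + 5; at 7: 3·7 + 5 = 26; next = 25
base 7: 25 = 3·7 + 4; at 8: 3·8 + 4 = 28; next = 27

30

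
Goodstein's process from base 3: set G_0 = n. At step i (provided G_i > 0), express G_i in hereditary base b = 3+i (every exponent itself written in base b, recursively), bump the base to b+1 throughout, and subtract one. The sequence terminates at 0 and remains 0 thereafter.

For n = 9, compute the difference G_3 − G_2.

2

[0] 9 ≡ 3^2 (base 3). Lift 4: 16. −1: 15.
[1] 15 ≡ 3·4 + 3 (base 4). Lift 5: 18. −1: 17.
[2] 17 ≡ 3·5 + 2 (base 5). Lift 6: 20. −1: 19.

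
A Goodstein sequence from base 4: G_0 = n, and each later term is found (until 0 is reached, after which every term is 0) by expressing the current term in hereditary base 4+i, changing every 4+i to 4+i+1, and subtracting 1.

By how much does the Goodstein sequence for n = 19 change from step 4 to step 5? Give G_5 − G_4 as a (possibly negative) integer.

6

i=0: 19 = 4^2 + 3 (b=4); 4→5: 5^2 + 3 = 28; 28−1 = 27
i=1: 27 = 5^2 + 2 (b=5); 5→6: 6^2 + 2 = 38; 38−1 = 37
i=2: 37 = 6^2 + 1 (b=6); 6→7: 7^2 + 1 = 50; 50−1 = 49
i=3: 49 = 7^2 (b=7); 7→8: 8^2 = 64; 64−1 = 63
i=4: 63 = 7·8 + 7 (b=8); 8→9: 7·9 + 7 = 70; 70−1 = 69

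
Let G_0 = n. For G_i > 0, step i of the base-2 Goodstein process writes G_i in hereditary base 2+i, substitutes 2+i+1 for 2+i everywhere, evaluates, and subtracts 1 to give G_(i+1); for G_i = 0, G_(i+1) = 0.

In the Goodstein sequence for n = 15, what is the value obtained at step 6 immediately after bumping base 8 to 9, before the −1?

3524450281

15 —HB2→ 2^(2 + 1) + 2^2 + 2 + 1 —bump→ 3^(3 + 1) + 3^3 + 3 + 1 = 112 —(−1)→ 111
111 —HB3→ 3^(3 + 1) + 3^3 + 3 —bump→ 4^(4 + 1) + 4^4 + 4 = 1284 —(−1)→ 1283
1283 —HB4→ 4^(4 + 1) + 4^4 + 3 —bump→ 5^(5 + 1) + 5^5 + 3 = 18753 —(−1)→ 18752
18752 —HB5→ 5^(5 + 1) + 5^5 + 2 —bump→ 6^(6 + 1) + 6^6 + 2 = 326594 —(−1)→ 326593
326593 —HB6→ 6^(6 + 1) + 6^6 + 1 —bump→ 7^(7 + 1) + 7^7 + 1 = 6588345 —(−1)→ 6588344
6588344 —HB7→ 7^(7 + 1) + 7^7 —bump→ 8^(8 + 1) + 8^8 = 150994944 —(−1)→ 150994943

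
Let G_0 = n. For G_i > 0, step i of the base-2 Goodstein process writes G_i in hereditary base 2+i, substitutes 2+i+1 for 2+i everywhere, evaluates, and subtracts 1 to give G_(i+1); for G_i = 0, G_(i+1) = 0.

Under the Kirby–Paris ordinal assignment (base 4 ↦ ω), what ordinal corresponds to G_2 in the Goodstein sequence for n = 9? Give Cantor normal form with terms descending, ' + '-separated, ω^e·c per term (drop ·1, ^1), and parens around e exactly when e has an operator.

ω^ω·3 + ω^3·3 + ω^2·3 + ω·3 + 3

G_0=9  [base 2] 2^(2 + 1) + 1  →[2↦3]→  3^(3 + 1) + 1 = 82  −1 ⇒ G_1=81
G_1=81  [base 3] 3^(3 + 1)  →[3↦4]→  4^(4 + 1) = 1024  −1 ⇒ G_2=1023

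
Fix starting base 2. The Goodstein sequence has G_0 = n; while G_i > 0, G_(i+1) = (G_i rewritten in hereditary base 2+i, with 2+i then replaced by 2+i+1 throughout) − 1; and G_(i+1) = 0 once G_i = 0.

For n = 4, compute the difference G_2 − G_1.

15

G_0 = 4. HB_2(4) = 2^2. Bump = 27. G_1 = 26.
G_1 = 26. HB_3(26) = 2·3^2 + 2·3 + 2. Bump = 42. G_2 = 41.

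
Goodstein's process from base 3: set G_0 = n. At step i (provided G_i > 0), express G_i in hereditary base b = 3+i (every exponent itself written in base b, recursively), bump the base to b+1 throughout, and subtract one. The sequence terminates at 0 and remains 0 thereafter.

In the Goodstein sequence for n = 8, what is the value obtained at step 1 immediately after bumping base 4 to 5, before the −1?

11

i=0: 8 = 2·3 + 2 (b=3); 3→4: 2·4 + 2 = 10; 10−1 = 9
i=1: 9 = 2·4 + 1 (b=4); 4→5: 2·5 + 1 = 11; 11−1 = 10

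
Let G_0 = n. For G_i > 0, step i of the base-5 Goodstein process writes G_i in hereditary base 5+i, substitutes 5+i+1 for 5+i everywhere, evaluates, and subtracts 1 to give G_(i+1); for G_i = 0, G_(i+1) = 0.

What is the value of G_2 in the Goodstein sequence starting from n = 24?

G_0=24  [base 5] 4·5 + 4  →[5↦6]→  4·6 + 4 = 28  −1 ⇒ G_1=27
G_1=27  [base 6] 4·6 + 3  →[6↦7]→  4·7 + 3 = 31  −1 ⇒ G_2=30
G_2=30  [base 7] 4·7 + 2  →[7↦8]→  4·8 + 2 = 34  −1 ⇒ G_3=33

30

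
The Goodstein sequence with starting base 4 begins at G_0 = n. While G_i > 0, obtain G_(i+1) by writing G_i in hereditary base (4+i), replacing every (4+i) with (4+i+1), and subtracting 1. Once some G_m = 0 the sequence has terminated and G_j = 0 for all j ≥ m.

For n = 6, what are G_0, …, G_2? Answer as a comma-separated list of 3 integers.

6, 6, 6

6 —HB4→ 4 + 2 —bump→ 5 + 2 = 7 —(−1)→ 6
6 —HB5→ 5 + 1 —bump→ 6 + 1 = 7 —(−1)→ 6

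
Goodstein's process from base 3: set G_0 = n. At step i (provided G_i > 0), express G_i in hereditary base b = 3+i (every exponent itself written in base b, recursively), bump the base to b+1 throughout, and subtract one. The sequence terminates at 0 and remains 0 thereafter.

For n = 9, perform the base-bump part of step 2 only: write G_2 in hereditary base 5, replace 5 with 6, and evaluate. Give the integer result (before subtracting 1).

G_0 = 9. HB_3(9) = 3^2. Bump = 16. G_1 = 15.
G_1 = 15. HB_4(15) = 3·4 + 3. Bump = 18. G_2 = 17.
G_2 = 17. HB_5(17) = 3·5 + 2. Bump = 20. G_3 = 19.

20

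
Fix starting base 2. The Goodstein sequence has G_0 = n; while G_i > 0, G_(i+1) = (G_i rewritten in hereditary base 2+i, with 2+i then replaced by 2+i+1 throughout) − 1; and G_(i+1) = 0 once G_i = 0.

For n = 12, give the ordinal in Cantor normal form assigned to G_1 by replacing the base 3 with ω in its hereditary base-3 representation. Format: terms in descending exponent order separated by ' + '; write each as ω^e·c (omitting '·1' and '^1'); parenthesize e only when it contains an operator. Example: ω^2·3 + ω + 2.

i=0: 12 = 2^(2 + 1) + 2^2 (b=2); 2→3: 3^(3 + 1) + 3^3 = 108; 108−1 = 107
i=1: 107 = 3^(3 + 1) + 2·3^2 + 2·3 + 2 (b=3); 3→4: 4^(4 + 1) + 2·4^2 + 2·4 + 2 = 1066; 1066−1 = 1065

ω^(ω + 1) + ω^2·2 + ω·2 + 2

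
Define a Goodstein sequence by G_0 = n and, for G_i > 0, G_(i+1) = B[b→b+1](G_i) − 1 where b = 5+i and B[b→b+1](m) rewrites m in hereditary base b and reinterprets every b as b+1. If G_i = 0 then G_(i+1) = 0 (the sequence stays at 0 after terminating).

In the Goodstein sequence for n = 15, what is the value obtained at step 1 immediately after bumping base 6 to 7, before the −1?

19

G_0 = 15. HB_5(15) = 3·5. Bump = 18. G_1 = 17.
G_1 = 17. HB_6(17) = 2·6 + 5. Bump = 19. G_2 = 18.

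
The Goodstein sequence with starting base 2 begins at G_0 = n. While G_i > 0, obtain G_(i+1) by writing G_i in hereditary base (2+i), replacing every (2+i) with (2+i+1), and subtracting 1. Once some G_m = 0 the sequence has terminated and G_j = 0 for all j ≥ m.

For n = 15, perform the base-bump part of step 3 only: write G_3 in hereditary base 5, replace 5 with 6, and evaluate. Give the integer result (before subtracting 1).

i=0: 15 = 2^(2 + 1) + 2^2 + 2 + 1 (b=2); 2→3: 3^(3 + 1) + 3^3 + 3 + 1 = 112; 112−1 = 111
i=1: 111 = 3^(3 + 1) + 3^3 + 3 (b=3); 3→4: 4^(4 + 1) + 4^4 + 4 = 1284; 1284−1 = 1283
i=2: 1283 = 4^(4 + 1) + 4^4 + 3 (b=4); 4→5: 5^(5 + 1) + 5^5 + 3 = 18753; 18753−1 = 18752

326594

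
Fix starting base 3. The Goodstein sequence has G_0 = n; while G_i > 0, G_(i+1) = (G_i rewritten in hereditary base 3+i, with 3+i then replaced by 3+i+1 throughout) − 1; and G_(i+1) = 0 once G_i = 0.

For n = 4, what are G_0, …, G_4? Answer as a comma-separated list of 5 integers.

4, 4, 4, 3, 2

[0] 4 ≡ 3 + 1 (base 3). Lift 4: 5. −1: 4.
[1] 4 ≡ 4 (base 4). Lift 5: 5. −1: 4.
[2] 4 ≡ 4 (base 5). Lift 6: 4. −1: 3.
[3] 3 ≡ 3 (base 6). Lift 7: 3. −1: 2.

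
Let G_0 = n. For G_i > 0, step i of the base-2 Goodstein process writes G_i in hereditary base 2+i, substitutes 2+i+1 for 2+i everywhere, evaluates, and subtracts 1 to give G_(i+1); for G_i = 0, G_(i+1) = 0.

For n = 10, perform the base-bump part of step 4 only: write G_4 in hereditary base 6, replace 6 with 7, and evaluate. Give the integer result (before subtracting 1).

4215755

G_0 = 10. HB_2(10) = 2^(2 + 1) + 2. Bump = 84. G_1 = 83.
G_1 = 83. HB_3(83) = 3^(3 + 1) + 2. Bump = 1026. G_2 = 1025.
G_2 = 1025. HB_4(1025) = 4^(4 + 1) + 1. Bump = 15626. G_3 = 15625.
G_3 = 15625. HB_5(15625) = 5^(5 + 1). Bump = 279936. G_4 = 279935.
G_4 = 279935. HB_6(279935) = 5·6^6 + 5·6^5 + 5·6^4 + 5·6^3 + 5·6^2 + 5·6 + 5. Bump = 4215755. G_5 = 4215754.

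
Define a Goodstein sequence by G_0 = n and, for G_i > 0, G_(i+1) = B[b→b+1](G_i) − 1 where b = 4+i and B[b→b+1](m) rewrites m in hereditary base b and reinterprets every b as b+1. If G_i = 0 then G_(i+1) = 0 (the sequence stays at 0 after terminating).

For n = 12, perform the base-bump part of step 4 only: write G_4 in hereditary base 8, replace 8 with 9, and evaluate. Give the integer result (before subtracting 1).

19

base 4: 12 = 3·4; at 5: 3·5 = 15; next = 14
base 5: 14 = 2·5 + 4; at 6: 2·6 + 4 = 16; next = 15
base 6: 15 = 2·6 + 3; at 7: 2·7 + 3 = 17; next = 16
base 7: 16 = 2·7 + 2; at 8: 2·8 + 2 = 18; next = 17
base 8: 17 = 2·8 + 1; at 9: 2·9 + 1 = 19; next = 18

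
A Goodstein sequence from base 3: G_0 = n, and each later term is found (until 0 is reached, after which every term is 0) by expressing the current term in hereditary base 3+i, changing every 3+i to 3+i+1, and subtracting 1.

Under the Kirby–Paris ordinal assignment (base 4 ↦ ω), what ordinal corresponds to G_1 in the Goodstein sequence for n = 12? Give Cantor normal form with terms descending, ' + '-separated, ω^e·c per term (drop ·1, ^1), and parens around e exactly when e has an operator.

ω^2 + 3

i=0: 12 = 3^2 + 3 (b=3); 3→4: 4^2 + 4 = 20; 20−1 = 19
i=1: 19 = 4^2 + 3 (b=4); 4→5: 5^2 + 3 = 28; 28−1 = 27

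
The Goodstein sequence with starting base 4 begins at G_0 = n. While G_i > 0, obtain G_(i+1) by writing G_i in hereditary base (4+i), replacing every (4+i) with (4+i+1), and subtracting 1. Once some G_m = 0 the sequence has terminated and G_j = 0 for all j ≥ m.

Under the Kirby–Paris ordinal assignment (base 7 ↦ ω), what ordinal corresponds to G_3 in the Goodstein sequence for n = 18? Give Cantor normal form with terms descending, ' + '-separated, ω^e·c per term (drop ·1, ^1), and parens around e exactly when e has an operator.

G_0 = 18. HB_4(18) = 4^2 + 2. Bump = 27. G_1 = 26.
G_1 = 26. HB_5(26) = 5^2 + 1. Bump = 37. G_2 = 36.
G_2 = 36. HB_6(36) = 6^2. Bump = 49. G_3 = 48.
G_3 = 48. HB_7(48) = 6·7 + 6. Bump = 54. G_4 = 53.

ω·6 + 6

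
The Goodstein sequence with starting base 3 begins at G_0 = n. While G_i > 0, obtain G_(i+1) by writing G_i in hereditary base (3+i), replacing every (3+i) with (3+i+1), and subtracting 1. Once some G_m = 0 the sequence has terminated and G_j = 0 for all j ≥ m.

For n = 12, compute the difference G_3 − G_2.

12 —HB3→ 3^2 + 3 —bump→ 4^2 + 4 = 20 —(−1)→ 19
19 —HB4→ 4^2 + 3 —bump→ 5^2 + 3 = 28 —(−1)→ 27
27 —HB5→ 5^2 + 2 —bump→ 6^2 + 2 = 38 —(−1)→ 37

10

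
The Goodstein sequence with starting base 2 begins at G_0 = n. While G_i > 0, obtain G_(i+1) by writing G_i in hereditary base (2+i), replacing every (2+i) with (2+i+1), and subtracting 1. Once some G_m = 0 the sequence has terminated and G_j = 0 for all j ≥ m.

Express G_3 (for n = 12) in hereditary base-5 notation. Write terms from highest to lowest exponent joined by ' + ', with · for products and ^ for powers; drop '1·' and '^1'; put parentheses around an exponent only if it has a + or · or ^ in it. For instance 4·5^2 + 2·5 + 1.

5^(5 + 1) + 2·5^2 + 2·5

G_0=12  [base 2] 2^(2 + 1) + 2^2  →[2↦3]→  3^(3 + 1) + 3^3 = 108  −1 ⇒ G_1=107
G_1=107  [base 3] 3^(3 + 1) + 2·3^2 + 2·3 + 2  →[3↦4]→  4^(4 + 1) + 2·4^2 + 2·4 + 2 = 1066  −1 ⇒ G_2=1065
G_2=1065  [base 4] 4^(4 + 1) + 2·4^2 + 2·4 + 1  →[4↦5]→  5^(5 + 1) + 2·5^2 + 2·5 + 1 = 15686  −1 ⇒ G_3=15685
G_3=15685  [base 5] 5^(5 + 1) + 2·5^2 + 2·5  →[5↦6]→  6^(6 + 1) + 2·6^2 + 2·6 = 280020  −1 ⇒ G_4=280019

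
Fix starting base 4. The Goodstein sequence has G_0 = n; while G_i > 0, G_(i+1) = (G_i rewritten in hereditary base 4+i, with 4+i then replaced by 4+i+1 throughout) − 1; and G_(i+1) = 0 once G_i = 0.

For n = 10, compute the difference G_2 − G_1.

1

G_0=10  [base 4] 2·4 + 2  →[4↦5]→  2·5 + 2 = 12  −1 ⇒ G_1=11
G_1=11  [base 5] 2·5 + 1  →[5↦6]→  2·6 + 1 = 13  −1 ⇒ G_2=12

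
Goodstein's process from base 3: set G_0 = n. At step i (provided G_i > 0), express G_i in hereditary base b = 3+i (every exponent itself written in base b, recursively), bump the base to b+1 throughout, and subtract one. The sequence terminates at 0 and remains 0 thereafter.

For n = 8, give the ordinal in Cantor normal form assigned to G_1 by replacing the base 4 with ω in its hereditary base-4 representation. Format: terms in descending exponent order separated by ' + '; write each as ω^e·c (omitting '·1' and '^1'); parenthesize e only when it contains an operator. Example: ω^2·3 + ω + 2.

G_0=8  [base 3] 2·3 + 2  →[3↦4]→  2·4 + 2 = 10  −1 ⇒ G_1=9
G_1=9  [base 4] 2·4 + 1  →[4↦5]→  2·5 + 1 = 11  −1 ⇒ G_2=10

ω·2 + 1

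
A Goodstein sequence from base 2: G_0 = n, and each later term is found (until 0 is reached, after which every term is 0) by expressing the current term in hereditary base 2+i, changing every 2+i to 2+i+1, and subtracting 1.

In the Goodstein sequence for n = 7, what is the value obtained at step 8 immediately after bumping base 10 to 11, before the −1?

G_0 = 7. HB_2(7) = 2^2 + 2 + 1. Bump = 31. G_1 = 30.
G_1 = 30. HB_3(30) = 3^3 + 3. Bump = 260. G_2 = 259.
G_2 = 259. HB_4(259) = 4^4 + 3. Bump = 3128. G_3 = 3127.
G_3 = 3127. HB_5(3127) = 5^5 + 2. Bump = 46658. G_4 = 46657.
G_4 = 46657. HB_6(46657) = 6^6 + 1. Bump = 823544. G_5 = 823543.
G_5 = 823543. HB_7(823543) = 7^7. Bump = 16777216. G_6 = 16777215.
G_6 = 16777215. HB_8(16777215) = 7·8^7 + 7·8^6 + 7·8^5 + 7·8^4 + 7·8^3 + 7·8^2 + 7·8 + 7. Bump = 37665880. G_7 = 37665879.
G_7 = 37665879. HB_9(37665879) = 7·9^7 + 7·9^6 + 7·9^5 + 7·9^4 + 7·9^3 + 7·9^2 + 7·9 + 6. Bump = 77777776. G_8 = 77777775.

150051214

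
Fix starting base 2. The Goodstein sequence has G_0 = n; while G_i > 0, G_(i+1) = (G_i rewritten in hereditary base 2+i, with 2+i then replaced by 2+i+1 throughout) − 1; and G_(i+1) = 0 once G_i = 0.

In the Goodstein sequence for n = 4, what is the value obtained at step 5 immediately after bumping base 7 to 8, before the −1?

140

G_0=4  [base 2] 2^2  →[2↦3]→  3^3 = 27  −1 ⇒ G_1=26
G_1=26  [base 3] 2·3^2 + 2·3 + 2  →[3↦4]→  2·4^2 + 2·4 + 2 = 42  −1 ⇒ G_2=41
G_2=41  [base 4] 2·4^2 + 2·4 + 1  →[4↦5]→  2·5^2 + 2·5 + 1 = 61  −1 ⇒ G_3=60
G_3=60  [base 5] 2·5^2 + 2·5  →[5↦6]→  2·6^2 + 2·6 = 84  −1 ⇒ G_4=83
G_4=83  [base 6] 2·6^2 + 6 + 5  →[6↦7]→  2·7^2 + 7 + 5 = 110  −1 ⇒ G_5=109
G_5=109  [base 7] 2·7^2 + 7 + 4  →[7↦8]→  2·8^2 + 8 + 4 = 140  −1 ⇒ G_6=139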